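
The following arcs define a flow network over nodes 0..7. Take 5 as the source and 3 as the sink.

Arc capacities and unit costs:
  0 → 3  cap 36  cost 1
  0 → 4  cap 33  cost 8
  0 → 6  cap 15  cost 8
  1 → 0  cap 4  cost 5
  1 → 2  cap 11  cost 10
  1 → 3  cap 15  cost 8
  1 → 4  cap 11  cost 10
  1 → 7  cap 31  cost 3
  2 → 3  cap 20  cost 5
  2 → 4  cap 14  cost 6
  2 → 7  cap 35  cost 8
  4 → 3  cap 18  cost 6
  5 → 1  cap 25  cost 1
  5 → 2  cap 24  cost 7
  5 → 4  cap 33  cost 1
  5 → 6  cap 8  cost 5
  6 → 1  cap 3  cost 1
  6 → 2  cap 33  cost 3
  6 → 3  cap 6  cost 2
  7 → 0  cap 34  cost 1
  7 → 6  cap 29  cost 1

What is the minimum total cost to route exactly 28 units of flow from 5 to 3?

Minimum cost for 28 units: 171

shortest-cost path #1: 5→1→7→0→3 push 25 @ unit cost 6 (adds 150)
shortest-cost path #2: 5→6→3 push 3 @ unit cost 7 (adds 21)
total cost = 171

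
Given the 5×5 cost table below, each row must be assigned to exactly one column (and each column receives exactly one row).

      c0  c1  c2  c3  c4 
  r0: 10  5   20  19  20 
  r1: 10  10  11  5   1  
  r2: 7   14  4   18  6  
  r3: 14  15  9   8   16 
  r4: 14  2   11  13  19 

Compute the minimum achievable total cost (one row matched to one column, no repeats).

optimal assignment: row0→col0 (cost 10), row1→col4 (cost 1), row2→col2 (cost 4), row3→col3 (cost 8), row4→col1 (cost 2)
total = 10 + 1 + 4 + 8 + 2 = 25

Minimum assignment cost: 25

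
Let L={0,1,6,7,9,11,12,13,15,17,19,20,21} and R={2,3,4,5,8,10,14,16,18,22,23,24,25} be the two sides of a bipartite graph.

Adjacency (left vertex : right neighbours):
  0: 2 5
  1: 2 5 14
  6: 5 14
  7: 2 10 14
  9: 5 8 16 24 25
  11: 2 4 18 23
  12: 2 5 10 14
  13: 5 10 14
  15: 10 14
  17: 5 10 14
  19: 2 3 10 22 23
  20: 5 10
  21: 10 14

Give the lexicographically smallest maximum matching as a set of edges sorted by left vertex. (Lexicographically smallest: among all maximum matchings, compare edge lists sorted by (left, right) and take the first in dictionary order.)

|M| = 7 (so the lex-smallest maximum matching has 7 edges)
process left vertices in ascending order; for each, take the smallest-labelled available neighbour that still permits 7 edges overall, or leave it unmatched if none does
lex-smallest matching: {0-2, 1-5, 6-14, 7-10, 9-8, 11-4, 19-3}

Lex-smallest maximum matching: {(0,2), (1,5), (6,14), (7,10), (9,8), (11,4), (19,3)}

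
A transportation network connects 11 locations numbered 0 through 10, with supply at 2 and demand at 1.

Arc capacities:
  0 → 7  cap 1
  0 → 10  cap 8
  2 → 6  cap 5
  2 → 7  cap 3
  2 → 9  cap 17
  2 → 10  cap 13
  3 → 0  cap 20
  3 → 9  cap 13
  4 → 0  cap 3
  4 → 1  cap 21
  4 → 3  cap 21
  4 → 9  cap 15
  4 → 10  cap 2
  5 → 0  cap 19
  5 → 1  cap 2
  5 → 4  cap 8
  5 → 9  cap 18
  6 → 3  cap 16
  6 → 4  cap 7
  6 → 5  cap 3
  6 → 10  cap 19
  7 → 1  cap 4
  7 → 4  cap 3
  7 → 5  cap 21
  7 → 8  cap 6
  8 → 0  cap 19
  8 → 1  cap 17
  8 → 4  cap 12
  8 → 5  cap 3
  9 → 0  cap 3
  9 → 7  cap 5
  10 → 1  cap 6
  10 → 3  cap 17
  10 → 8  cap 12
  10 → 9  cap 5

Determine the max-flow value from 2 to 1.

augment #1: 2→7→1 bottleneck 3, total now 3
augment #2: 2→10→1 bottleneck 6, total now 9
augment #3: 2→6→4→1 bottleneck 5, total now 14
augment #4: 2→9→7→1 bottleneck 1, total now 15
augment #5: 2→10→8→1 bottleneck 7, total now 22
augment #6: 2→9→7→4→1 bottleneck 3, total now 25
augment #7: 2→9→7→5→1 bottleneck 1, total now 26
augment #8: 2→9→0→7→5→1 bottleneck 1, total now 27
augment #9: 2→9→0→10→8→1 bottleneck 2, total now 29

Maximum flow value: 29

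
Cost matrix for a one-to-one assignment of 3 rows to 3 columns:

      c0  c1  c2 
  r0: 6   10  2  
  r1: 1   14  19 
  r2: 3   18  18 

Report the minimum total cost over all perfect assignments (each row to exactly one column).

Minimum assignment cost: 19

optimal assignment: row0→col2 (cost 2), row1→col1 (cost 14), row2→col0 (cost 3)
total = 2 + 14 + 3 = 19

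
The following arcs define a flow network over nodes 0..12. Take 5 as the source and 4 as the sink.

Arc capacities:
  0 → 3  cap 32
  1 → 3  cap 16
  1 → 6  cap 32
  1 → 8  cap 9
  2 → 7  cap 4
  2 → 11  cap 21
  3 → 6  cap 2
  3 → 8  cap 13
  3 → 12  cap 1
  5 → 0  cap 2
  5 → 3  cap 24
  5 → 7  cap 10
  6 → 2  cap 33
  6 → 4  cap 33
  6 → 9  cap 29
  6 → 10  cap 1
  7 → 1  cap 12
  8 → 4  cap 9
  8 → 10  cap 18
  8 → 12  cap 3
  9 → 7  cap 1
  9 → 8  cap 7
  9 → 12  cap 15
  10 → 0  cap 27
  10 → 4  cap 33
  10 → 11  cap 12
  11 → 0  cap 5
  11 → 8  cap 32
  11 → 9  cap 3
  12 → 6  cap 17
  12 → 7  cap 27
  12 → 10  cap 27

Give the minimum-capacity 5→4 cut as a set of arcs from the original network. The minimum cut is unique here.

Min-cut arcs: {(3,6), (3,8), (3,12), (5,7)} (total capacity 26)

augment #1: 5→3→6→4 push 2
augment #2: 5→3→8→4 push 9
augment #3: 5→3→8→10→4 push 4
augment #4: 5→3→12→6→4 push 1
augment #5: 5→7→1→6→4 push 10
max flow = 26; residual-reachable set from 5 gives S-side
cut edges (S→T): {(3,6), (3,8), (3,12), (5,7)} total cap 26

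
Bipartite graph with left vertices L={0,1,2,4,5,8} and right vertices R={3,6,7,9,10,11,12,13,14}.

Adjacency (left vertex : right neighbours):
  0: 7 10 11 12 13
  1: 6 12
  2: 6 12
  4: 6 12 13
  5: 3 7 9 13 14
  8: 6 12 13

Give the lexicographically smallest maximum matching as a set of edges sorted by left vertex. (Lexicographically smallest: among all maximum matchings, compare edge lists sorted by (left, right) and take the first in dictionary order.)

|M| = 5 (so the lex-smallest maximum matching has 5 edges)
process left vertices in ascending order; for each, take the smallest-labelled available neighbour that still permits 5 edges overall, or leave it unmatched if none does
lex-smallest matching: {0-7, 1-6, 2-12, 4-13, 5-3}

Lex-smallest maximum matching: {(0,7), (1,6), (2,12), (4,13), (5,3)}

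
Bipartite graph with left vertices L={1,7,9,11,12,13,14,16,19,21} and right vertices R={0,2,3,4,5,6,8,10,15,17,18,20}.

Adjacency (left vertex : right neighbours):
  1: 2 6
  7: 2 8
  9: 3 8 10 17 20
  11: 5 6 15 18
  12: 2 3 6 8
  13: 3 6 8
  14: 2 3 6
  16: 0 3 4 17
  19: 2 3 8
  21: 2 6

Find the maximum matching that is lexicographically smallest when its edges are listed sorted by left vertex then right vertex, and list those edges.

|M| = 7 (so the lex-smallest maximum matching has 7 edges)
process left vertices in ascending order; for each, take the smallest-labelled available neighbour that still permits 7 edges overall, or leave it unmatched if none does
lex-smallest matching: {1-2, 7-8, 9-10, 11-5, 12-3, 13-6, 16-0}

Lex-smallest maximum matching: {(1,2), (7,8), (9,10), (11,5), (12,3), (13,6), (16,0)}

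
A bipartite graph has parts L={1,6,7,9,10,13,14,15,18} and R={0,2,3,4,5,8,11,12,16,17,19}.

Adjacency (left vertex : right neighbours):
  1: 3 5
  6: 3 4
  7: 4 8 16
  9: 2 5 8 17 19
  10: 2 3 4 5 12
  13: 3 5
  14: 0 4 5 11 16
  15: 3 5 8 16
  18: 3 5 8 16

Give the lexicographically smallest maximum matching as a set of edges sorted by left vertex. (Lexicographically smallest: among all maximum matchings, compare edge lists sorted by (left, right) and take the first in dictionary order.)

|M| = 8 (so the lex-smallest maximum matching has 8 edges)
process left vertices in ascending order; for each, take the smallest-labelled available neighbour that still permits 8 edges overall, or leave it unmatched if none does
lex-smallest matching: {1-3, 6-4, 7-8, 9-2, 10-12, 13-5, 14-0, 15-16}

Lex-smallest maximum matching: {(1,3), (6,4), (7,8), (9,2), (10,12), (13,5), (14,0), (15,16)}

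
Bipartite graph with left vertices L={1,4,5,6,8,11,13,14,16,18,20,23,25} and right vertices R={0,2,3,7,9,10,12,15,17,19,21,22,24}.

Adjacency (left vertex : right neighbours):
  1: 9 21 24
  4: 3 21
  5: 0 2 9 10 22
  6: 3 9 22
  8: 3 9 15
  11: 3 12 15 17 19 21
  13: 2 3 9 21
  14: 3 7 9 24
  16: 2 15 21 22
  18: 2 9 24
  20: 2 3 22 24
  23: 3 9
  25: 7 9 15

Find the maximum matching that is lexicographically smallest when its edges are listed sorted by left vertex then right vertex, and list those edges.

|M| = 10 (so the lex-smallest maximum matching has 10 edges)
process left vertices in ascending order; for each, take the smallest-labelled available neighbour that still permits 10 edges overall, or leave it unmatched if none does
lex-smallest matching: {1-9, 4-3, 5-0, 6-22, 8-15, 11-12, 13-2, 14-7, 16-21, 18-24}

Lex-smallest maximum matching: {(1,9), (4,3), (5,0), (6,22), (8,15), (11,12), (13,2), (14,7), (16,21), (18,24)}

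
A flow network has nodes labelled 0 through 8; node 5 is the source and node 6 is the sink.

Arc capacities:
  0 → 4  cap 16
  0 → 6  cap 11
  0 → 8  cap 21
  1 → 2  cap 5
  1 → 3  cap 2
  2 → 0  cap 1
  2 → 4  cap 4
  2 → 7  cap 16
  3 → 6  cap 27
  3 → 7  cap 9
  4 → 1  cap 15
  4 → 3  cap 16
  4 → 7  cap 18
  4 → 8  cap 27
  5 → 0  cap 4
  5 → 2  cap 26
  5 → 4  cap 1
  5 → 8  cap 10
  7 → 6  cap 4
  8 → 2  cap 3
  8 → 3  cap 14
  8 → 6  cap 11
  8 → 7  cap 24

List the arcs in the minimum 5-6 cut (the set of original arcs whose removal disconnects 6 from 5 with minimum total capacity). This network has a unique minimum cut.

Min-cut arcs: {(2,0), (2,4), (5,0), (5,4), (5,8), (7,6)} (total capacity 24)

augment #1: 5→0→6 push 4
augment #2: 5→8→6 push 10
augment #3: 5→2→0→6 push 1
augment #4: 5→2→7→6 push 4
augment #5: 5→4→3→6 push 1
augment #6: 5→2→4→3→6 push 4
max flow = 24; residual-reachable set from 5 gives S-side
cut edges (S→T): {(2,0), (2,4), (5,0), (5,4), (5,8), (7,6)} total cap 24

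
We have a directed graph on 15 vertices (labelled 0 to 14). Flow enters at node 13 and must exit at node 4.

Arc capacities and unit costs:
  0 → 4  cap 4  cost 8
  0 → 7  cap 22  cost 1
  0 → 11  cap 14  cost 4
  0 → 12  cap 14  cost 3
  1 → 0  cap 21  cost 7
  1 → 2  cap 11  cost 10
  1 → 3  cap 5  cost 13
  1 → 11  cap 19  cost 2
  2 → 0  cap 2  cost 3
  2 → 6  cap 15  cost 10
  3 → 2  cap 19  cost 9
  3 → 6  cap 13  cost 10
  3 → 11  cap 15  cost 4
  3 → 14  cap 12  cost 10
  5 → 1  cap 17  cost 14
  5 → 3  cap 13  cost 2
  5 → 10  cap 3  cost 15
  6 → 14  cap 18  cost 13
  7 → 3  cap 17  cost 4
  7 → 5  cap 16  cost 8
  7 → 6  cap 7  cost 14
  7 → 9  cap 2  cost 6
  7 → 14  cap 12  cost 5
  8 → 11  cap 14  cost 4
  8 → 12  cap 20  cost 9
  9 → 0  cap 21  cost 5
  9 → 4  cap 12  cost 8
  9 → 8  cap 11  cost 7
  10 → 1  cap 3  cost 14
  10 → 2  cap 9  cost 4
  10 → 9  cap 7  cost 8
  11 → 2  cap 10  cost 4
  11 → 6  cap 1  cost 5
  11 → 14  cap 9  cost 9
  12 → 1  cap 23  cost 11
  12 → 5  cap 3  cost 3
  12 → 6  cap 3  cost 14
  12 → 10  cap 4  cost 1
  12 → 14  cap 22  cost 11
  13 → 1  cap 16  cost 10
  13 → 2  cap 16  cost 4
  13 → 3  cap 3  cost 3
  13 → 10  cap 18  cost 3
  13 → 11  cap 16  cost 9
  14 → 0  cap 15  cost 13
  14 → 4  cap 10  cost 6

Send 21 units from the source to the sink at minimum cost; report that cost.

shortest-cost path #1: 13→2→0→4 push 2 @ unit cost 15 (adds 30)
shortest-cost path #2: 13→3→14→4 push 3 @ unit cost 19 (adds 57)
shortest-cost path #3: 13→10→9→4 push 7 @ unit cost 19 (adds 133)
shortest-cost path #4: 13→11→14→4 push 7 @ unit cost 24 (adds 168)
shortest-cost path #5: 13→1→0→4 push 2 @ unit cost 25 (adds 50)
total cost = 438

Minimum cost for 21 units: 438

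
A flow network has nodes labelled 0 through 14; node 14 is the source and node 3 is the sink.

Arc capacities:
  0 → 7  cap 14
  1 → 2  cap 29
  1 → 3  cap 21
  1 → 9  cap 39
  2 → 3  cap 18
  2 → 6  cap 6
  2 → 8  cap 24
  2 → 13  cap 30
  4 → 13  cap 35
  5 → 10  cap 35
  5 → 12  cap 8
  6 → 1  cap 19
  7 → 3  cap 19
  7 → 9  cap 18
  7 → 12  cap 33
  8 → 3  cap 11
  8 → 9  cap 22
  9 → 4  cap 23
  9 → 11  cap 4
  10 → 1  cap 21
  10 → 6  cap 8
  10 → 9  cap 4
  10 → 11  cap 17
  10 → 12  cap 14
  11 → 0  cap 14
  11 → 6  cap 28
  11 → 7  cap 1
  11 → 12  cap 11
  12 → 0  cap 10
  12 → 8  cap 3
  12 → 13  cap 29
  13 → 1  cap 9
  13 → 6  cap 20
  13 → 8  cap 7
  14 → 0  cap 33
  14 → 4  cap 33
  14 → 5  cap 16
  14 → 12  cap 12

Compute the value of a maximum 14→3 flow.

augment #1: 14→0→7→3 bottleneck 14, total now 14
augment #2: 14→12→8→3 bottleneck 3, total now 17
augment #3: 14→4→13→1→3 bottleneck 9, total now 26
augment #4: 14→4→13→8→3 bottleneck 7, total now 33
augment #5: 14→5→10→1→3 bottleneck 12, total now 45
augment #6: 14→5→10→1→2→3 bottleneck 4, total now 49
augment #7: 14→4→13→6→1→2→3 bottleneck 14, total now 63
augment #8: 14→4→13→6→1→2→8→3 bottleneck 1, total now 64
augment #9: 14→4→13→6→1→9→11→7→3 bottleneck 1, total now 65

Maximum flow value: 65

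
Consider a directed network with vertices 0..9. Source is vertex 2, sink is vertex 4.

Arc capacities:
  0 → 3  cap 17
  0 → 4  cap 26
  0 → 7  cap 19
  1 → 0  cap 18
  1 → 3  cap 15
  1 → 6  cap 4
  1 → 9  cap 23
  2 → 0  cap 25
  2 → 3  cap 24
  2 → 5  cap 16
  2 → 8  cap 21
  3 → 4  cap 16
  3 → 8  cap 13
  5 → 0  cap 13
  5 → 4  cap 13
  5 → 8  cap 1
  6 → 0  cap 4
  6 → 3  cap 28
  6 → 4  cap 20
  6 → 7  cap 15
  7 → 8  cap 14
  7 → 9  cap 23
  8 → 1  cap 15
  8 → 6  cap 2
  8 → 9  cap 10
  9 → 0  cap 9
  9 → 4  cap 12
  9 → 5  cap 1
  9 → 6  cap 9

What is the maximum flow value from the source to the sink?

Maximum flow value: 82

augment #1: 2→0→4 bottleneck 25, total now 25
augment #2: 2→3→4 bottleneck 16, total now 41
augment #3: 2→5→4 bottleneck 13, total now 54
augment #4: 2→5→0→4 bottleneck 1, total now 55
augment #5: 2→8→6→4 bottleneck 2, total now 57
augment #6: 2→8→9→4 bottleneck 10, total now 67
augment #7: 2→8→1→6→4 bottleneck 4, total now 71
augment #8: 2→8→1→9→4 bottleneck 2, total now 73
augment #9: 2→8→1→9→6→4 bottleneck 3, total now 76
augment #10: 2→3→8→1→9→6→4 bottleneck 6, total now 82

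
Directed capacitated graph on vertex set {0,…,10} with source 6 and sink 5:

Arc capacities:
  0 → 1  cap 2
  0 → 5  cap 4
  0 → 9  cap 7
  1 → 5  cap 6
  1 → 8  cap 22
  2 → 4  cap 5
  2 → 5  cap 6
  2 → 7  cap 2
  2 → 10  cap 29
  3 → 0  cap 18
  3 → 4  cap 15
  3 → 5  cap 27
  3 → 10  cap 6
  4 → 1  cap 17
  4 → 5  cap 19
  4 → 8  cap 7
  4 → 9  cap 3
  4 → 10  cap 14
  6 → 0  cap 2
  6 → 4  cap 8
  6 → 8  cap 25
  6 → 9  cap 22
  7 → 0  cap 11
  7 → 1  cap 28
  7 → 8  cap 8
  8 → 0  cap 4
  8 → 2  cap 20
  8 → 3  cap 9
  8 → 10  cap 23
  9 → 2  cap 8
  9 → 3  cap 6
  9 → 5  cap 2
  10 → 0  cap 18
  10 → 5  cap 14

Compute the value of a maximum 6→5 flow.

augment #1: 6→0→5 bottleneck 2, total now 2
augment #2: 6→4→5 bottleneck 8, total now 10
augment #3: 6→9→5 bottleneck 2, total now 12
augment #4: 6→8→0→5 bottleneck 2, total now 14
augment #5: 6→8→2→5 bottleneck 6, total now 20
augment #6: 6→8→3→5 bottleneck 9, total now 29
augment #7: 6→8→10→5 bottleneck 8, total now 37
augment #8: 6→9→3→5 bottleneck 6, total now 43
augment #9: 6→9→2→4→5 bottleneck 5, total now 48
augment #10: 6→9→2→10→5 bottleneck 3, total now 51

Maximum flow value: 51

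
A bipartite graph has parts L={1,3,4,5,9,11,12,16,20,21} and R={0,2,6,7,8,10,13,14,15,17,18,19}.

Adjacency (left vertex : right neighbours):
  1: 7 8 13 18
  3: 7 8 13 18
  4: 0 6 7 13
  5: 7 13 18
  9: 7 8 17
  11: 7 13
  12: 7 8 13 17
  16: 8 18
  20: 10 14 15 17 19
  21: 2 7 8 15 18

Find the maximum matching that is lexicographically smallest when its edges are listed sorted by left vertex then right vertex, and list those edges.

Lex-smallest maximum matching: {(1,7), (3,8), (4,0), (5,13), (9,17), (16,18), (20,10), (21,2)}

|M| = 8 (so the lex-smallest maximum matching has 8 edges)
process left vertices in ascending order; for each, take the smallest-labelled available neighbour that still permits 8 edges overall, or leave it unmatched if none does
lex-smallest matching: {1-7, 3-8, 4-0, 5-13, 9-17, 16-18, 20-10, 21-2}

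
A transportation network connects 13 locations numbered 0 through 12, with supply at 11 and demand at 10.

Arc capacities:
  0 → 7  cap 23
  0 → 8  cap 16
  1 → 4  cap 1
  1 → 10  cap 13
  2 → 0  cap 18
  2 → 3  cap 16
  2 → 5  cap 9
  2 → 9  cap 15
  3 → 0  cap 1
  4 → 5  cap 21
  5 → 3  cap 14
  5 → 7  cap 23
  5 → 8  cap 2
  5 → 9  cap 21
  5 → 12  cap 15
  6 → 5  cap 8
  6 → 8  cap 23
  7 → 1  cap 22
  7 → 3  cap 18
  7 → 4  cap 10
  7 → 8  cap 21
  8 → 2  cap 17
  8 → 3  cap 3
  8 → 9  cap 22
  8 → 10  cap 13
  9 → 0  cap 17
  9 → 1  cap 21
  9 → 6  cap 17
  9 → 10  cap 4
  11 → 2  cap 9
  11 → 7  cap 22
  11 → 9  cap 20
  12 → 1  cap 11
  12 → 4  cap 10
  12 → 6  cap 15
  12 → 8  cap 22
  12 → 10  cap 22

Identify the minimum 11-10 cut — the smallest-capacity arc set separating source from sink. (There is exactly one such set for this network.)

augment #1: 11→9→10 push 4
augment #2: 11→7→1→10 push 13
augment #3: 11→7→8→10 push 9
augment #4: 11→2→0→8→10 push 4
augment #5: 11→2→5→12→10 push 5
augment #6: 11→9→6→5→12→10 push 8
augment #7: 11→9→0→2→5→12→10 push 2
max flow = 45; residual-reachable set from 11 gives S-side
cut edges (S→T): {(1,10), (5,12), (8,10), (9,10)} total cap 45

Min-cut arcs: {(1,10), (5,12), (8,10), (9,10)} (total capacity 45)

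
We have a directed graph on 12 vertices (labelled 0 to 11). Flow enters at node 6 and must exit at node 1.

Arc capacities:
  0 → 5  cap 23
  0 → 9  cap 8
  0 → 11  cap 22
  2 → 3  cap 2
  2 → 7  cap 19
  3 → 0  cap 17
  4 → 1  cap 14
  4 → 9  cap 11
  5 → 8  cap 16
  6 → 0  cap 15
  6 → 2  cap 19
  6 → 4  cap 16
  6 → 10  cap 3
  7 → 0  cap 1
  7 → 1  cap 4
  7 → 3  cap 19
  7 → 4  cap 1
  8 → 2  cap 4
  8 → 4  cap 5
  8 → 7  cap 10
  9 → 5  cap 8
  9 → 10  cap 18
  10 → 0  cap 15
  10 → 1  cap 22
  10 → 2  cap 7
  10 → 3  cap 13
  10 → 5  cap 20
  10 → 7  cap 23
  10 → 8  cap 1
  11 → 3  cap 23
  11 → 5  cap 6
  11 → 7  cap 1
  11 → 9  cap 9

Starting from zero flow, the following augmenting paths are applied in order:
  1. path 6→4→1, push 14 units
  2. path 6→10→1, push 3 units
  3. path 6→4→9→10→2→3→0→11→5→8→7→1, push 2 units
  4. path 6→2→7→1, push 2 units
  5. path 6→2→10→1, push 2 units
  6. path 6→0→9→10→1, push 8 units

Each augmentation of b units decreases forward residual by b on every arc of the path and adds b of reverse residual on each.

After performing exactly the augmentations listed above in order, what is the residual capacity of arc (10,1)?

Residual capacity of (10,1): 9

after path 1 (6→4→1, push 14): res(10,1)=22
after path 2 (6→10→1, push 3): res(10,1)=19
after path 3 (6→4→9→10→2→3→0→11→5→8→7→1, push 2): res(10,1)=19
after path 4 (6→2→7→1, push 2): res(10,1)=19
after path 5 (6→2→10→1, push 2): res(10,1)=17
after path 6 (6→0→9→10→1, push 8): res(10,1)=9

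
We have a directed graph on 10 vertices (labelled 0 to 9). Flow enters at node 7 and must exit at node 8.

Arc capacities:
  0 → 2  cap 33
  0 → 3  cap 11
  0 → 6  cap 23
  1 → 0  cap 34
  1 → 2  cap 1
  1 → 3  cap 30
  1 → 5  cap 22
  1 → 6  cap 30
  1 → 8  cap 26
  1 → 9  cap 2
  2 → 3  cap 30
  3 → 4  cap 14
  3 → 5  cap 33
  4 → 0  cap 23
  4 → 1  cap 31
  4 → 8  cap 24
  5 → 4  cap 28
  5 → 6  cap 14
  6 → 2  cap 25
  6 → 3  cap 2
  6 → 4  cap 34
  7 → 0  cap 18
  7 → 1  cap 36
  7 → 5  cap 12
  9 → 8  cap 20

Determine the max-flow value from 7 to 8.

augment #1: 7→1→8 bottleneck 26, total now 26
augment #2: 7→1→9→8 bottleneck 2, total now 28
augment #3: 7→5→4→8 bottleneck 12, total now 40
augment #4: 7→0→3→4→8 bottleneck 11, total now 51
augment #5: 7→0→6→4→8 bottleneck 1, total now 52

Maximum flow value: 52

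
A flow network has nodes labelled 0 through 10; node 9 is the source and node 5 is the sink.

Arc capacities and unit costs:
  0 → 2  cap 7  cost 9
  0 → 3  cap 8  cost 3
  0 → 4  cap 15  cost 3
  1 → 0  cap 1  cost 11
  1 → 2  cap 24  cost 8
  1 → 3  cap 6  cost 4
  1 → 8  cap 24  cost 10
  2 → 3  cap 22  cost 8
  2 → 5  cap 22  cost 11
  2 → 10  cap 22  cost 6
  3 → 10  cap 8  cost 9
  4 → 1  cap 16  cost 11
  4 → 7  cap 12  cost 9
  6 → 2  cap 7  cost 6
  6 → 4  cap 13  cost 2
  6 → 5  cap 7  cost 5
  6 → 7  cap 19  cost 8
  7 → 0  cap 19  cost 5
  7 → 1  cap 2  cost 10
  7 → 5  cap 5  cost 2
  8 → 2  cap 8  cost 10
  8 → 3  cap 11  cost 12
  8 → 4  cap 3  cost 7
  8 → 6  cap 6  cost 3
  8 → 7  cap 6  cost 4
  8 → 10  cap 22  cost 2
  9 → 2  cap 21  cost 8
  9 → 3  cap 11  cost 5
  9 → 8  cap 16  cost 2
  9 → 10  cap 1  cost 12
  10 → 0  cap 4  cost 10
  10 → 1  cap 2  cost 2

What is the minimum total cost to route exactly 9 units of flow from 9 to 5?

shortest-cost path #1: 9→8→7→5 push 5 @ unit cost 8 (adds 40)
shortest-cost path #2: 9→8→6→5 push 4 @ unit cost 10 (adds 40)
total cost = 80

Minimum cost for 9 units: 80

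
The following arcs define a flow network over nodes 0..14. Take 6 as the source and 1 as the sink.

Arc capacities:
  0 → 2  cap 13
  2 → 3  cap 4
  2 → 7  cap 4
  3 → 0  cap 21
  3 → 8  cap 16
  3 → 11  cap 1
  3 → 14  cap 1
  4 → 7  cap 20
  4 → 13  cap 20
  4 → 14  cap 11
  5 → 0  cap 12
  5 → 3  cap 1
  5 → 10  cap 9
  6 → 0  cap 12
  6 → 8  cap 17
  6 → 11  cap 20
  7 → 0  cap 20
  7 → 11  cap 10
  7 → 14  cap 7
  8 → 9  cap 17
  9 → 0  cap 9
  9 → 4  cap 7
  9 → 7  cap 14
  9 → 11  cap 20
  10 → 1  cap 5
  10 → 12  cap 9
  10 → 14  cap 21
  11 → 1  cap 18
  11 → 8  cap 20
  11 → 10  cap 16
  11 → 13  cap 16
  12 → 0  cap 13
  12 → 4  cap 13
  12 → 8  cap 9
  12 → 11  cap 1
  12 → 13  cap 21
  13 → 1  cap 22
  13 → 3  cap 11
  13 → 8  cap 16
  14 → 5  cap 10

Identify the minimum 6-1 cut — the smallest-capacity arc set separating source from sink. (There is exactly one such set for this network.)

Min-cut arcs: {(2,7), (3,11), (3,14), (6,11), (8,9)} (total capacity 43)

augment #1: 6→11→1 push 18
augment #2: 6→11→10→1 push 2
augment #3: 6→8→9→4→13→1 push 7
augment #4: 6→8→9→11→10→1 push 3
augment #5: 6→8→9→11→13→1 push 7
augment #6: 6→0→2→3→11→13→1 push 1
augment #7: 6→0→2→7→11→13→1 push 4
augment #8: 6→0→2→3→14→5→10→11→13→1 push 1
max flow = 43; residual-reachable set from 6 gives S-side
cut edges (S→T): {(2,7), (3,11), (3,14), (6,11), (8,9)} total cap 43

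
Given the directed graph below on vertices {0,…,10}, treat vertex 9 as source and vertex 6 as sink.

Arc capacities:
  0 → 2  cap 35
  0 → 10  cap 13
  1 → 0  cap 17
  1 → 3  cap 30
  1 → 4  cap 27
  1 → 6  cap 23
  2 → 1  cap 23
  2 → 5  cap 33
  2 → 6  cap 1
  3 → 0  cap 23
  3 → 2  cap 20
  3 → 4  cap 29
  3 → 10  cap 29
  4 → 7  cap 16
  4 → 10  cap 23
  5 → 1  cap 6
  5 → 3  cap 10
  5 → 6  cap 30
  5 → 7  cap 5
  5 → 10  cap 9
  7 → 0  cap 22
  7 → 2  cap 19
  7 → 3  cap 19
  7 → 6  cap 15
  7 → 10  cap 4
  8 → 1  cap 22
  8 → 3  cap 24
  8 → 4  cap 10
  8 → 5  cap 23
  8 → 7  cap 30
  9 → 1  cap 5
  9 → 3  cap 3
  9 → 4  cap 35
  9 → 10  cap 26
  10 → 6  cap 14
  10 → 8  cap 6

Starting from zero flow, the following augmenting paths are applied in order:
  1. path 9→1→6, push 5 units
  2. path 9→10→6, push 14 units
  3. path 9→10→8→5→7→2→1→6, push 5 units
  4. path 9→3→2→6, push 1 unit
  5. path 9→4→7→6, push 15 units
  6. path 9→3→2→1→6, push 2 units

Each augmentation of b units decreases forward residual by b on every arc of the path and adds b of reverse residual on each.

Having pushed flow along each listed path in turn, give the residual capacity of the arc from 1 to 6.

after path 1 (9→1→6, push 5): res(1,6)=18
after path 2 (9→10→6, push 14): res(1,6)=18
after path 3 (9→10→8→5→7→2→1→6, push 5): res(1,6)=13
after path 4 (9→3→2→6, push 1): res(1,6)=13
after path 5 (9→4→7→6, push 15): res(1,6)=13
after path 6 (9→3→2→1→6, push 2): res(1,6)=11

Residual capacity of (1,6): 11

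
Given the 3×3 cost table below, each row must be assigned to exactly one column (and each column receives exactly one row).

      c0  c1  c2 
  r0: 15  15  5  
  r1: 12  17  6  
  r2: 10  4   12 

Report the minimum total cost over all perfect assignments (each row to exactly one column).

optimal assignment: row0→col2 (cost 5), row1→col0 (cost 12), row2→col1 (cost 4)
total = 5 + 12 + 4 = 21

Minimum assignment cost: 21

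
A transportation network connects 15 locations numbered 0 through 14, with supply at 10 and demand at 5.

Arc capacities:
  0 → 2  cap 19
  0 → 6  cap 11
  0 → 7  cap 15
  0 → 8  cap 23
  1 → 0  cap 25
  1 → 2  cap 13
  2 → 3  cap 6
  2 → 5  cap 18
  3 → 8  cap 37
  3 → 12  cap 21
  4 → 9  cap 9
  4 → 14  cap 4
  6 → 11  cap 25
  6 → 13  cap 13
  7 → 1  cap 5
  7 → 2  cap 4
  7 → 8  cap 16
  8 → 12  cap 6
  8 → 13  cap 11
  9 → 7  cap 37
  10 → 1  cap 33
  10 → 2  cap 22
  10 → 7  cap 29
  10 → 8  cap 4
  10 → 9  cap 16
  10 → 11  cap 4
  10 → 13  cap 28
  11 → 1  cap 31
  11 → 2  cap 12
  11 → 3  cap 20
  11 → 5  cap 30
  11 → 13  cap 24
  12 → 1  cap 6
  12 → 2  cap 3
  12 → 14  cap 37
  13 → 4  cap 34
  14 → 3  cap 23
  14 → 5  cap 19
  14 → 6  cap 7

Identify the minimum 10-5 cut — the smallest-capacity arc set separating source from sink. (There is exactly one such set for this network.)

Min-cut arcs: {(0,6), (2,3), (2,5), (4,14), (8,12), (10,11)} (total capacity 49)

augment #1: 10→2→5 push 18
augment #2: 10→11→5 push 4
augment #3: 10→8→12→14→5 push 4
augment #4: 10→13→4→14→5 push 4
augment #5: 10→1→0→6→11→5 push 11
augment #6: 10→2→3→12→14→5 push 4
augment #7: 10→7→8→12→14→5 push 2
augment #8: 10→1→2→3→12→14→5 push 2
max flow = 49; residual-reachable set from 10 gives S-side
cut edges (S→T): {(0,6), (2,3), (2,5), (4,14), (8,12), (10,11)} total cap 49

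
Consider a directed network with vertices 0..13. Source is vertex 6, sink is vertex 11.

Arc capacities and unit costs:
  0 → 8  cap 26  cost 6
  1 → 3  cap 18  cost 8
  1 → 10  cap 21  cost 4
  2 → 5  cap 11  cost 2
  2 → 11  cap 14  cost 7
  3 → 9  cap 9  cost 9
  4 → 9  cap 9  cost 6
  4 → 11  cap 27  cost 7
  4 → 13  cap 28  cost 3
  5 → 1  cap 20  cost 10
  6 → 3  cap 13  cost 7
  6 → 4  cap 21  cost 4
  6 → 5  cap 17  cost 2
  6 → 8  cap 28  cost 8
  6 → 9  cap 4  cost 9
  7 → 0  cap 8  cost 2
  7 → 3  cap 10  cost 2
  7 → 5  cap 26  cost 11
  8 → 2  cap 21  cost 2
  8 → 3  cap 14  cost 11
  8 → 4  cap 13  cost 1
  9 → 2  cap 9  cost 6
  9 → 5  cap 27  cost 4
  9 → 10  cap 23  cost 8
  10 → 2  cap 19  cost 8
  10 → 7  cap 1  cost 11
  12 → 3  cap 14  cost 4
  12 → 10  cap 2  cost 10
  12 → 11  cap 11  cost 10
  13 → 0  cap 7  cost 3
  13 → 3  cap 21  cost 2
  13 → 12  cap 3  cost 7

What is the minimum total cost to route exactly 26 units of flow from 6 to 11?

shortest-cost path #1: 6→4→11 push 21 @ unit cost 11 (adds 231)
shortest-cost path #2: 6→8→4→11 push 5 @ unit cost 16 (adds 80)
total cost = 311

Minimum cost for 26 units: 311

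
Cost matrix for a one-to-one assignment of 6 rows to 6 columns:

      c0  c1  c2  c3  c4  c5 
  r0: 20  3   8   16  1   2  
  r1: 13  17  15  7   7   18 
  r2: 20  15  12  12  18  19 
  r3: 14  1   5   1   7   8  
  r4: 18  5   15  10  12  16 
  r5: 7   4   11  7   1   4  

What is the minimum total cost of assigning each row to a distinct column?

Minimum assignment cost: 34

one of 2 optimal assignments: row0→col5 (cost 2), row1→col0 (cost 13), row2→col2 (cost 12), row3→col3 (cost 1), row4→col1 (cost 5), row5→col4 (cost 1)
total = 2 + 13 + 12 + 1 + 5 + 1 = 34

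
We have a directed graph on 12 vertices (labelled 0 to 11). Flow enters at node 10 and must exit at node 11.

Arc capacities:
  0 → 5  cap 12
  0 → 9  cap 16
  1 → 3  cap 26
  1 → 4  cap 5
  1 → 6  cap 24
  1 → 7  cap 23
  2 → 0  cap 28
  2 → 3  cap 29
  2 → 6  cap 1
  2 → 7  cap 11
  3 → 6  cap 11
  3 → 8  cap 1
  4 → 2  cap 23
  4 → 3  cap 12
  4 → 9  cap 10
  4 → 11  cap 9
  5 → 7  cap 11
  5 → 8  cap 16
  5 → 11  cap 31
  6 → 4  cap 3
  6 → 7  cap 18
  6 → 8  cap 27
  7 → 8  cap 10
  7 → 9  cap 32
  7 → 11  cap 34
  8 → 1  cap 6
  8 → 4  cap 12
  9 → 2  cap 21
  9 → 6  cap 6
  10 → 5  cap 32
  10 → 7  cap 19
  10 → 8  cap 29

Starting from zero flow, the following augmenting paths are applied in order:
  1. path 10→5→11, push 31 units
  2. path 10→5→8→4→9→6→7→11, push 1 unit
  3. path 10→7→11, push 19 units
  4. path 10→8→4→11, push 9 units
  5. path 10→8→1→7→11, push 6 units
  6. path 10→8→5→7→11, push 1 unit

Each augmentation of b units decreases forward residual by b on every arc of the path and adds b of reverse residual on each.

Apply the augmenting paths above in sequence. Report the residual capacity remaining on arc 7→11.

Residual capacity of (7,11): 7

after path 1 (10→5→11, push 31): res(7,11)=34
after path 2 (10→5→8→4→9→6→7→11, push 1): res(7,11)=33
after path 3 (10→7→11, push 19): res(7,11)=14
after path 4 (10→8→4→11, push 9): res(7,11)=14
after path 5 (10→8→1→7→11, push 6): res(7,11)=8
after path 6 (10→8→5→7→11, push 1): res(7,11)=7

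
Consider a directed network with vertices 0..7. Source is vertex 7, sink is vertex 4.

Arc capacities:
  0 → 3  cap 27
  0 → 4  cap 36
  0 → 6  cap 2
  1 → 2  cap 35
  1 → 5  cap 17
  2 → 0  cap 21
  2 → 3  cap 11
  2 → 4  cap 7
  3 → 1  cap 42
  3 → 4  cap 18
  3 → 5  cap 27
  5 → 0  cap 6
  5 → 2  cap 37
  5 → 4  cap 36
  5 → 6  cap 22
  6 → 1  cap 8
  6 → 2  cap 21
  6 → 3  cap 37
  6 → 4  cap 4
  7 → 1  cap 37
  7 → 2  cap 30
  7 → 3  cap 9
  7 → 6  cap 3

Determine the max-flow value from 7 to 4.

Maximum flow value: 68

augment #1: 7→2→4 bottleneck 7, total now 7
augment #2: 7→3→4 bottleneck 9, total now 16
augment #3: 7→6→4 bottleneck 3, total now 19
augment #4: 7→1→5→4 bottleneck 17, total now 36
augment #5: 7→2→0→4 bottleneck 21, total now 57
augment #6: 7→2→3→4 bottleneck 2, total now 59
augment #7: 7→1→2→3→4 bottleneck 7, total now 66
augment #8: 7→1→2→3→5→4 bottleneck 2, total now 68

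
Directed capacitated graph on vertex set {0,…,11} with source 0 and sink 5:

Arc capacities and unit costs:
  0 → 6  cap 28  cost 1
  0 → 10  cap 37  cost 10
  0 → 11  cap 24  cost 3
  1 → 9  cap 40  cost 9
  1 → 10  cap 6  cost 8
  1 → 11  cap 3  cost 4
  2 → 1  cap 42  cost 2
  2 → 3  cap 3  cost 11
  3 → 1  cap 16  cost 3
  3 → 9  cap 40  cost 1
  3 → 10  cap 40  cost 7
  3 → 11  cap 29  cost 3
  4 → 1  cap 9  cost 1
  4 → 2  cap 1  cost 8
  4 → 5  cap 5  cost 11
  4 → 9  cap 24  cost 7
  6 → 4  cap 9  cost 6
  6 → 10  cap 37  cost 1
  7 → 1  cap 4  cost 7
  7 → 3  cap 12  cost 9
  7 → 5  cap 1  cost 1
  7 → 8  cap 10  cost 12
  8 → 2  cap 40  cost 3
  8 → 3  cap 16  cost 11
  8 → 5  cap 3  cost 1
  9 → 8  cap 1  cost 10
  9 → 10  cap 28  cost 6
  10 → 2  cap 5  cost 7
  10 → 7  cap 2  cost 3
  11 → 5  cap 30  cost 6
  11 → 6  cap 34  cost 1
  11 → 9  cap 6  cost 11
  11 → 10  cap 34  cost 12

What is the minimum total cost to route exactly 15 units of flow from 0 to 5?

shortest-cost path #1: 0→6→10→7→5 push 1 @ unit cost 6 (adds 6)
shortest-cost path #2: 0→11→5 push 14 @ unit cost 9 (adds 126)
total cost = 132

Minimum cost for 15 units: 132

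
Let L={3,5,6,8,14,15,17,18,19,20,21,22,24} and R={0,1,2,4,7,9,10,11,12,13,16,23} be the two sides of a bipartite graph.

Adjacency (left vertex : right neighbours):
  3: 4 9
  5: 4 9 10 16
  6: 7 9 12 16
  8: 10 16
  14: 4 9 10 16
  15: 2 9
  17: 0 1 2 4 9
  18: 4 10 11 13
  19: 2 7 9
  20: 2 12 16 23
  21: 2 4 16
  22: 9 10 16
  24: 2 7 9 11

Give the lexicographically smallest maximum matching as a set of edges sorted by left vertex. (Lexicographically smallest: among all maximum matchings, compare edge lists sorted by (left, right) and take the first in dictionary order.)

Lex-smallest maximum matching: {(3,4), (5,9), (6,12), (8,10), (14,16), (15,2), (17,0), (18,13), (19,7), (20,23), (24,11)}

|M| = 11 (so the lex-smallest maximum matching has 11 edges)
process left vertices in ascending order; for each, take the smallest-labelled available neighbour that still permits 11 edges overall, or leave it unmatched if none does
lex-smallest matching: {3-4, 5-9, 6-12, 8-10, 14-16, 15-2, 17-0, 18-13, 19-7, 20-23, 24-11}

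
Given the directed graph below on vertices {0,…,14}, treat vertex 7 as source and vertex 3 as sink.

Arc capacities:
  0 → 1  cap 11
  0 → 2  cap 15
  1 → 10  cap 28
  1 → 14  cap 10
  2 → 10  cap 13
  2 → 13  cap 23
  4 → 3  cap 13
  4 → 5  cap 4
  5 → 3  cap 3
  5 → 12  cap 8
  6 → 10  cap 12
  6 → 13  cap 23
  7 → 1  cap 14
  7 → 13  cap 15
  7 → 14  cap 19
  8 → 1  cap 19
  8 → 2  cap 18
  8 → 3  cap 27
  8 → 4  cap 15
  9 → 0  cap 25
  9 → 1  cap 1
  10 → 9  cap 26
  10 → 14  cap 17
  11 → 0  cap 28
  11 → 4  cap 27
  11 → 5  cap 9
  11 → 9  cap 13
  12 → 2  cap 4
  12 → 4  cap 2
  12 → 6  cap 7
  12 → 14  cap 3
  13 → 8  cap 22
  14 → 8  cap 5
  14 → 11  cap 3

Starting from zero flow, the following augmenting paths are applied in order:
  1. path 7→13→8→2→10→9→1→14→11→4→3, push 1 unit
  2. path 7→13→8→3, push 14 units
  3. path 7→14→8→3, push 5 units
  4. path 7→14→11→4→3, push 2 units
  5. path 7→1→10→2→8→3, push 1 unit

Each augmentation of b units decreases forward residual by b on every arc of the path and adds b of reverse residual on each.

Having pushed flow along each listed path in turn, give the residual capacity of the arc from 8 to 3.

Residual capacity of (8,3): 7

after path 1 (7→13→8→2→10→9→1→14→11→4→3, push 1): res(8,3)=27
after path 2 (7→13→8→3, push 14): res(8,3)=13
after path 3 (7→14→8→3, push 5): res(8,3)=8
after path 4 (7→14→11→4→3, push 2): res(8,3)=8
after path 5 (7→1→10→2→8→3, push 1): res(8,3)=7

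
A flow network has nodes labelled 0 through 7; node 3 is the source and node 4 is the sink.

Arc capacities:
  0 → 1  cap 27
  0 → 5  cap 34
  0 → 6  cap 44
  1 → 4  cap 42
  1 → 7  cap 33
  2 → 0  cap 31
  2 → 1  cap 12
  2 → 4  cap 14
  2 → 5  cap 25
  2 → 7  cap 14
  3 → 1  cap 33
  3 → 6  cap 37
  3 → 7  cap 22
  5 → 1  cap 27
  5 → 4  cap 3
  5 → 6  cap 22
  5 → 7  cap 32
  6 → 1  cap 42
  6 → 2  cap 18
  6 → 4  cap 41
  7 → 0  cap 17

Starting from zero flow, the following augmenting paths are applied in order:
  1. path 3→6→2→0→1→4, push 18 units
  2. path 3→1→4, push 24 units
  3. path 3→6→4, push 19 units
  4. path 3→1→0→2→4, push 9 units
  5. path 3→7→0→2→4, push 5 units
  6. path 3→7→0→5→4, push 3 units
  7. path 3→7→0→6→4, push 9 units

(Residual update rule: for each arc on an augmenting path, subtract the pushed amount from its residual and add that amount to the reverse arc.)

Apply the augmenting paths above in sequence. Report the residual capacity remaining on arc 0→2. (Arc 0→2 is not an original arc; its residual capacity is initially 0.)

Residual capacity of (0,2): 4

after path 1 (3→6→2→0→1→4, push 18): res(0,2)=18
after path 2 (3→1→4, push 24): res(0,2)=18
after path 3 (3→6→4, push 19): res(0,2)=18
after path 4 (3→1→0→2→4, push 9): res(0,2)=9
after path 5 (3→7→0→2→4, push 5): res(0,2)=4
after path 6 (3→7→0→5→4, push 3): res(0,2)=4
after path 7 (3→7→0→6→4, push 9): res(0,2)=4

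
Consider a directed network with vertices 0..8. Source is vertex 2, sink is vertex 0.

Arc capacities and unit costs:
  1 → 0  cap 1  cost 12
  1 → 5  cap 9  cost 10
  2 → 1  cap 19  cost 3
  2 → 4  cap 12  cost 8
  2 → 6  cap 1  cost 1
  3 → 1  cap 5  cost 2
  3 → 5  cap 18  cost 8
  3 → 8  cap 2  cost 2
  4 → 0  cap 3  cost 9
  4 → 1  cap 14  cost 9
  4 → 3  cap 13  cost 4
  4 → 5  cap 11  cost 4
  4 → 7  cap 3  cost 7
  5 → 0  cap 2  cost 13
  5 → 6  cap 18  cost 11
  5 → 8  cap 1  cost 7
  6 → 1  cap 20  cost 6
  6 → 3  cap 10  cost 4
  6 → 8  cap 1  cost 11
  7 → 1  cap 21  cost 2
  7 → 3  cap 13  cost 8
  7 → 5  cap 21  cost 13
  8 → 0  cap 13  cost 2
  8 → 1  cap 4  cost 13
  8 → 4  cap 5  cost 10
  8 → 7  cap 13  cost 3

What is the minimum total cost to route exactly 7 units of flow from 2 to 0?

shortest-cost path #1: 2→6→3→8→0 push 1 @ unit cost 9 (adds 9)
shortest-cost path #2: 2→1→0 push 1 @ unit cost 15 (adds 15)
shortest-cost path #3: 2→4→3→8→0 push 1 @ unit cost 16 (adds 16)
shortest-cost path #4: 2→4→0 push 3 @ unit cost 17 (adds 51)
shortest-cost path #5: 2→4→5→8→0 push 1 @ unit cost 21 (adds 21)
total cost = 112

Minimum cost for 7 units: 112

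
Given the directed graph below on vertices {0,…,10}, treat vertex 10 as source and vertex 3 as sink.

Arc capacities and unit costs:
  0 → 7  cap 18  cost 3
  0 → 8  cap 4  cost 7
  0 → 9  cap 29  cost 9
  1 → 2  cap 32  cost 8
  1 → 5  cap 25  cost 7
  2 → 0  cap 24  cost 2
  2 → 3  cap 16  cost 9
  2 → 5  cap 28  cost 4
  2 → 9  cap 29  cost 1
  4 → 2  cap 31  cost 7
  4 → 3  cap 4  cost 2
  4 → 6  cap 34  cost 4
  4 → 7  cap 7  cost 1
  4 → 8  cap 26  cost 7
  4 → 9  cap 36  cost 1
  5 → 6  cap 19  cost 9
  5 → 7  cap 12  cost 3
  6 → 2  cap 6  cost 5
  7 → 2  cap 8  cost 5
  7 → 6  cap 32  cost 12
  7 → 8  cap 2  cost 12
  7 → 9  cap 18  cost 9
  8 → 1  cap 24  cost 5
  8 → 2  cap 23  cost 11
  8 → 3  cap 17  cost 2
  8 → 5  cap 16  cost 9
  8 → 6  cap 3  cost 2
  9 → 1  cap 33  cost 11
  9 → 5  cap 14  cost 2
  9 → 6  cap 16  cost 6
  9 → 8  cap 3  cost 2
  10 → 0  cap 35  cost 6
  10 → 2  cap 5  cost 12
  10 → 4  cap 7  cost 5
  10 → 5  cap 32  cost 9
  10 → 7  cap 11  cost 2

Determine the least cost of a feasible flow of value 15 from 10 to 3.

shortest-cost path #1: 10→4→3 push 4 @ unit cost 7 (adds 28)
shortest-cost path #2: 10→4→9→8→3 push 3 @ unit cost 10 (adds 30)
shortest-cost path #3: 10→0→8→3 push 4 @ unit cost 15 (adds 60)
shortest-cost path #4: 10→7→8→3 push 2 @ unit cost 16 (adds 32)
shortest-cost path #5: 10→7→2→3 push 2 @ unit cost 16 (adds 32)
total cost = 182

Minimum cost for 15 units: 182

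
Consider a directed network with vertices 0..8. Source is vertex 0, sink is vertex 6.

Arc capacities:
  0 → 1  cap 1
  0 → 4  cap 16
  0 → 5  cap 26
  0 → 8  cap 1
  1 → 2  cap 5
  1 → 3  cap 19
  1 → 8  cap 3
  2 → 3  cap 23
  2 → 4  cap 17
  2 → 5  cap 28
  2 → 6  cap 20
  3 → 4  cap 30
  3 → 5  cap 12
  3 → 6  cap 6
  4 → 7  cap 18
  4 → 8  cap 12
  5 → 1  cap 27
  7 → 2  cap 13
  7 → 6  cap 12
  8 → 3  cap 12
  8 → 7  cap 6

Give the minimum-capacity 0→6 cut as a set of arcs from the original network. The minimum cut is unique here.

augment #1: 0→1→2→6 push 1
augment #2: 0→4→7→6 push 12
augment #3: 0→8→3→6 push 1
augment #4: 0→4→7→2→6 push 4
augment #5: 0→5→1→2→6 push 4
augment #6: 0→5→1→3→6 push 5
augment #7: 0→5→1→8→7→2→6 push 3
augment #8: 0→5→1→3→4→7→2→6 push 2
augment #9: 0→5→1→3→8→7→2→6 push 1
augment #10: 0→5→1→3→4→8→7→2→6 push 2
max flow = 35; residual-reachable set from 0 gives S-side
cut edges (S→T): {(1,2), (3,6), (4,7), (8,7)} total cap 35

Min-cut arcs: {(1,2), (3,6), (4,7), (8,7)} (total capacity 35)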